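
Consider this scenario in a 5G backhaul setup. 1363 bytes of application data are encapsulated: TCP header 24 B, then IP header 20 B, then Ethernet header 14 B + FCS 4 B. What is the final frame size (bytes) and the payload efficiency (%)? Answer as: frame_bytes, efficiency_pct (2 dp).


TCP segment = 1363 + 24 = 1387 B
IP packet = 1387 + 20 = 1407 B
Ethernet frame = 1407 + 14 + 4 = 1425 B
Efficiency = app / frame = 1363 / 1425 = 0.956491 = 95.6491% -> 95.65% (2 dp)

1425, 95.65


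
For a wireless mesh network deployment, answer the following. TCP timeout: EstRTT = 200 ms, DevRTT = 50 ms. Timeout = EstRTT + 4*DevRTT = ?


Given: EstRTT = 200 ms, DevRTT = 50 ms
Timeout = EstRTT + 4 * DevRTT
4 * DevRTT = 4 * 50 = 200
Timeout = 200 + 200 = 400 ms

400


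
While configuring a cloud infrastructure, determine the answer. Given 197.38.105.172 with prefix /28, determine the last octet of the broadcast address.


Given: IP = 197.38.105.172, prefix = /28
Host bits = 32 - 28 = 4
Network last octet = 172 AND mask = 160
Host part size = 2^4 - 1 = 15
Broadcast last octet = 160 OR 15 = 175

175


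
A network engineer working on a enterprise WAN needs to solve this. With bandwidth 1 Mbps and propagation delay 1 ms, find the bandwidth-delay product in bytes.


Given: bandwidth = 1 Mbps, delay = 1 ms
BDP in bits = 1 * 10^6 * 1 / 1000
BDP in bits = 1000
BDP in bytes = 1000 / 8 = 125

125


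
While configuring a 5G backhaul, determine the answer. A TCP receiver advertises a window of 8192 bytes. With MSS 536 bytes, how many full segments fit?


Given: RWND = 8192 bytes, MSS = 536 bytes
Full segments = floor(RWND / MSS)
Full segments = floor(8192 / 536)
Full segments = floor(15.2836) = 15

15


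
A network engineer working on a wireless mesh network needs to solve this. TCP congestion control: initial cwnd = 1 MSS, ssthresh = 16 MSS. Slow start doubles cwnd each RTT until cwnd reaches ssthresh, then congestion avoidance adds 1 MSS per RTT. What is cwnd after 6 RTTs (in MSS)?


RTT 0: cwnd = 1 MSS (initial)
RTT 1: cwnd = 2 MSS (slow start, doubled)
RTT 2: cwnd = 4 MSS (slow start, doubled)
RTT 3: cwnd = 8 MSS (slow start, doubled)
RTT 4: cwnd = 16 MSS (slow start, doubled)
RTT 5: cwnd = 17 MSS (congestion avoidance, +1)
RTT 6: cwnd = 18 MSS (congestion avoidance, +1)

18


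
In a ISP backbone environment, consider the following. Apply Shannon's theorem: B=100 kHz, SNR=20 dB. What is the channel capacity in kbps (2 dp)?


Given: B = 100 kHz, SNR = 20 dB
SNR linear = 10^(20/10) = 100
1 + SNR = 101
log2(101) = 6.6582114828
C = 100 * 1000 * 6.6582114828 = 665821.1483 bps
C = 665.821148 kbps -> 665.82 kbps (2 dp)

665.82


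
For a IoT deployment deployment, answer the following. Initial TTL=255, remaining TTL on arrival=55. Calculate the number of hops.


Given: initial TTL = 255, received TTL = 55
Hops = initial TTL - received TTL
Hops = 255 - 55 = 200

200


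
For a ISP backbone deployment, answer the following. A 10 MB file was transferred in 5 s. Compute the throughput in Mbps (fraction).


Given: file = 10 MB, time = 5 s
File in Mb = 10 * 8 = 80 Mb
Throughput = 80 / 5 Mbps
Throughput = 16 Mbps

16


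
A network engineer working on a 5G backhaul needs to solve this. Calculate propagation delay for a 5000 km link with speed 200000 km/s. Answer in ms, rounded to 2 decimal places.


Given: distance = 5000 km, speed = 200000 km/s
Delay = distance / speed = 5000 / 200000 seconds
Delay in ms = 5000 * 1000 / 200000
Delay = 25.0000 ms
Rounded to 2 dp = 25.00 ms

25.00


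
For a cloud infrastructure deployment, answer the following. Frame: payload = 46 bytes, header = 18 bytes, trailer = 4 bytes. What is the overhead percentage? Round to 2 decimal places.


Given: payload = 46 B, header = 18 B, trailer = 4 B
Overhead bytes = header + trailer = 18 + 4 = 22
Total frame = payload + overhead = 46 + 22 = 68
Overhead % = 22 / 68 * 100 = 32.3529% -> 32.35% (2 dp)

32.35


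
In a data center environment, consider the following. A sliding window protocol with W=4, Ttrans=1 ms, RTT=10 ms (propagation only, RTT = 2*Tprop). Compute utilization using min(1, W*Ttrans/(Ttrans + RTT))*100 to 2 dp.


Given: W = 4, Ttrans = 1 ms, RTT = 10 ms (= 2 * Tprop, Tprop = 5 ms)
Cycle time = Ttrans + RTT = 1 + 10 = 11 ms (first packet sent until its ACK returns)
W * Ttrans = 4 * 1 = 4 ms of sending per cycle
W * Ttrans / (Ttrans + RTT) = 4 / 11 = 0.363636
U = min(1, 0.363636) = 0.363636
U% = 36.36%

36.36


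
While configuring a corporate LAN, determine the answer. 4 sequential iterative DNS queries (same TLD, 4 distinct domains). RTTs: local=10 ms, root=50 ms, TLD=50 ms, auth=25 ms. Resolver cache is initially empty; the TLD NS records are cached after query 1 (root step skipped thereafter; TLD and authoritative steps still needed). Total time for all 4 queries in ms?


Lookup 1 (cold cache): local + root + TLD + auth = 10 + 50 + 50 + 25 = 135 ms
Lookups 2..4 (TLD NS cached -> skip root; new domain -> still ask TLD and auth): local + TLD + auth = 10 + 50 + 25 = 85 ms each
Remaining 3 lookups: 3 * 85 = 255 ms
Total = 135 + 255 = 390 ms

390


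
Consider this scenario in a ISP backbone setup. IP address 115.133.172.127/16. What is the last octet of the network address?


Given: IP = 115.133.172.127, prefix = /16
Subnet mask = 255.255.0.0
Last octet of IP: 127
Last octet of mask: 0
Network last octet = 127 AND 0 = 0

0


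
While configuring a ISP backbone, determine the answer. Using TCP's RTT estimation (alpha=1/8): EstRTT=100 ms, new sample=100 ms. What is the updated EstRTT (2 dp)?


Given: EstRTT = 100 ms, SampleRTT = 100 ms, alpha = 1/8
New EstRTT = (1 - alpha) * EstRTT + alpha * SampleRTT
(7/8) * 100 = 87.5
(1/8) * 100 = 12.5
New EstRTT = 87.5 + 12.5 = 100 ms -> 100.00 ms (2 dp)

100.00


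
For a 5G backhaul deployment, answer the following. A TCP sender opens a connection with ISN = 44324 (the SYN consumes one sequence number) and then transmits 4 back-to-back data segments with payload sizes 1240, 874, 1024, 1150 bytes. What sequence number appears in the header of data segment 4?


The SYN occupies sequence number ISN = 44324, so the first data byte is ISN + 1 = 44325.
SEQ of data segment i = (ISN + 1) + sum of payload sizes of segments 1..i-1.
Segment 1: SEQ = 44325, payload = 1240 bytes
Segment 2: SEQ = 45565, payload = 874 bytes
Segment 3: SEQ = 46439, payload = 1024 bytes
Segment 4: SEQ = 47463, payload = 1150 bytes
SEQ of segment 4 = 44325 + 1240 + 874 + 1024 = 47463

47463


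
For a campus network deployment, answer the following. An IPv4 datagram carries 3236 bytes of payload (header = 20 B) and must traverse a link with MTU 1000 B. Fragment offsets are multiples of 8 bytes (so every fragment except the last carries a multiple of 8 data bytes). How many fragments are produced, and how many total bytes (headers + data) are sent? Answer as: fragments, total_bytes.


Max data per non-final fragment = floor((MTU - header)/8)*8 = floor((1000 - 20)/8)*8 = floor(980/8)*8 = 976 B
Final fragment needs no 8-byte alignment: it can carry up to MTU - header = 980 B
Non-final fragments needed = ceil((payload - 980) / 976) = ceil(2256/976) = ceil(2.3115) = 3
Number of fragments = 3 + 1 = 4
Fragment sizes (data): 3 * 976 B + 308 B (last, 308 <= 980 OK)
Total bytes sent = payload + n_frags * header = 3236 + 4*20 = 3236 + 80 = 3316 B

4, 3316


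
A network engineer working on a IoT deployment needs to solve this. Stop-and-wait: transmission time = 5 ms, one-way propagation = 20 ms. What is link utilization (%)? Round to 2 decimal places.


Given: Ttrans = 5 ms, Tprop = 20 ms
RTT = 2 * Tprop = 2 * 20 = 40 ms
U = Ttrans / (Ttrans + RTT)
U = 5 / (5 + 40)
U = 5 / 45 = 0.111111
U% = 11.11%

11.11


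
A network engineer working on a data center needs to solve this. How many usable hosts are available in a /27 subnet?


Given: subnet mask /27
Host bits = 32 - 27 = 5
Total addresses = 2^5 = 32
Usable hosts = 32 - 2 (network + broadcast) = 30

30


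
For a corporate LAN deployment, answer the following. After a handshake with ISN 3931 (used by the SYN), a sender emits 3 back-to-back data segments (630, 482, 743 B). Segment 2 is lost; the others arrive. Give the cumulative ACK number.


SYN uses sequence number 3931; first data byte = ISN + 1 = 3932.
Segment 1: SEQ = 3932, len = 630 B, covers [3932, 4561]
Segment 2: SEQ = 4562, len = 482 B, covers [4562, 5043] [LOST]
Segment 3: SEQ = 5044, len = 743 B, covers [5044, 5786]
In-order data received: bytes [3932, 4561] (segments 1..1).
Segment 2 missing -> gap begins at byte 4562; later segments buffered out of order.
Cumulative ACK = next expected in-order byte = 3932 + 630 = 4562

4562


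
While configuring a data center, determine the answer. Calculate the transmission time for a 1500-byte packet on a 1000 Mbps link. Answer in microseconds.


Given: packet = 1500 bytes, bandwidth = 1000 Mbps
Packet in bits = 1500 * 8 = 12000 bits
Bandwidth = 1000 * 10^6 = 1000000000 bps
Time = 12000 / 1000000000 seconds
Time in us = 12000 * 10^6 / 1000000000 = 12

12


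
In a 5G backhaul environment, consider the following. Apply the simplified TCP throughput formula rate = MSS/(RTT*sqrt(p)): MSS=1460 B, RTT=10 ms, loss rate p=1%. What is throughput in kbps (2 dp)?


Given: MSS = 1460 bytes, RTT = 10 ms, loss = 1%
RTT in seconds = 10 / 1000 = 0.01
Loss rate = 1% = 0.01
sqrt(loss) = sqrt(0.01) = 0.1
Throughput (bytes/s) = 1460 / (0.01 * 0.1) = 1460000.0000
Throughput (kbps) = 1460000.0000 * 8 / 1000 = 11680.000000 -> 11680.00 kbps (2 dp)

11680.00


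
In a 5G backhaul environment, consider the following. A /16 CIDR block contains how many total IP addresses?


Given: CIDR prefix /16
Host bits = 32 - 16 = 16
Total addresses = 2^16 = 65536

65536


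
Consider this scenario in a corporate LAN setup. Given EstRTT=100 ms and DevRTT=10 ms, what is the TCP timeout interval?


Given: EstRTT = 100 ms, DevRTT = 10 ms
Timeout = EstRTT + 4 * DevRTT
4 * DevRTT = 4 * 10 = 40
Timeout = 100 + 40 = 140 ms

140


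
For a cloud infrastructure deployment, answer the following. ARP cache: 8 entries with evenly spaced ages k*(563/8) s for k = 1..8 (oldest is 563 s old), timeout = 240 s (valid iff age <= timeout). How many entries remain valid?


Ages are k * 563/8 s for k = 1..8 (spacing = 70.3750 s).
Entry k is valid iff k * 563/8 <= 240 iff k <= 8 * 240 / 563 = 3.4103
n_valid = floor(3.4103) = 3
(n_stale = 8 - 3 = 5)

3


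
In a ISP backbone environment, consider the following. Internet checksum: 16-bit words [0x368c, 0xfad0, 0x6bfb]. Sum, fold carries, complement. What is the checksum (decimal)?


Given words: [0x368c, 0xfad0, 0x6bfb]
Step 1: Sum all words
Raw sum = 13964 + 64208 + 27643 = 105815
Step 2: Fold carry: (40279 + 1) = 40280
One's complement = ~40280 & 0xFFFF = 25255

25255


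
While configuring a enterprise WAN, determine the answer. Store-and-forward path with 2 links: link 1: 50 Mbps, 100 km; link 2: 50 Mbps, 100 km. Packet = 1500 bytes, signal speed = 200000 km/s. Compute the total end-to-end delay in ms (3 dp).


Packet = 1500 bytes = 12000 bits. Store-and-forward: sum (t_trans + t_prop) per link.
Link 1: t_trans = 12000/(50*10^6) s = 0.2400 ms; t_prop = 100/200000 s = 0.5000 ms; subtotal = 0.7400 ms
Link 2: t_trans = 12000/(50*10^6) s = 0.2400 ms; t_prop = 100/200000 s = 0.5000 ms; subtotal = 0.7400 ms
End-to-end = 0.7400 + 0.7400 = 1.4800 ms -> 1.480 ms (3 dp)

1.480


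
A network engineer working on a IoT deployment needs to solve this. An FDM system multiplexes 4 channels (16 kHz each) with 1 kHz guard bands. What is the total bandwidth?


Given: 4 channels, 16 kHz each, guard = 1 kHz
Channel bandwidth = 4 * 16 = 64 kHz
Guard bands = 3 gaps * 1 kHz = 3 kHz
Total = 64 + 3 = 67 kHz

67


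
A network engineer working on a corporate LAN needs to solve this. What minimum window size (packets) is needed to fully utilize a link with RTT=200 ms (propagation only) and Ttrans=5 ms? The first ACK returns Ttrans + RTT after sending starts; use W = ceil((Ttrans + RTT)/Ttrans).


Given: Ttrans = 5 ms, RTT = 200 ms (= 2 * Tprop, Tprop = 100 ms)
Time until first ACK returns = Ttrans + RTT = 5 + 200 = 205 ms
Need W * Ttrans >= Ttrans + RTT  ->  W >= (Ttrans + RTT) / Ttrans
(Ttrans + RTT) / Ttrans = 205 / 5 = 41
W_min = ceil(41) = 41

41


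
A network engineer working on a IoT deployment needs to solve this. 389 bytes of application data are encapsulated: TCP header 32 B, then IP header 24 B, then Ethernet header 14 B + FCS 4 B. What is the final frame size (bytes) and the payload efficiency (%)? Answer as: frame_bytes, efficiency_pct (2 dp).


TCP segment = 389 + 32 = 421 B
IP packet = 421 + 24 = 445 B
Ethernet frame = 445 + 14 + 4 = 463 B
Efficiency = app / frame = 389 / 463 = 0.840173 = 84.0173% -> 84.02% (2 dp)

463, 84.02


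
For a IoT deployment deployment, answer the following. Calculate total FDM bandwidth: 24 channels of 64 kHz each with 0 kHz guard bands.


Given: 24 channels, 64 kHz each, guard = 0 kHz
Channel bandwidth = 24 * 64 = 1536 kHz
Guard bands = 23 gaps * 0 kHz = 0 kHz
Total = 1536 + 0 = 1536 kHz

1536


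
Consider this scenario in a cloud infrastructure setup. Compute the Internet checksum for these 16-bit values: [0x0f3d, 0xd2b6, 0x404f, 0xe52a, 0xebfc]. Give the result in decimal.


Given words: [0x0f3d, 0xd2b6, 0x404f, 0xe52a, 0xebfc]
Step 1: Sum all words
Raw sum = 3901 + 53942 + 16463 + 58666 + 60412 = 193384
Step 2: Fold carry: (62312 + 2) = 62314
One's complement = ~62314 & 0xFFFF = 3221

3221


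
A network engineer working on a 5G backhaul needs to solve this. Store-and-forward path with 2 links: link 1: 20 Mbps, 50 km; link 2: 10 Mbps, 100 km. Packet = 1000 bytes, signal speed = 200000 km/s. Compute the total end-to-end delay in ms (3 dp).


Packet = 1000 bytes = 8000 bits. Store-and-forward: sum (t_trans + t_prop) per link.
Link 1: t_trans = 8000/(20*10^6) s = 0.4000 ms; t_prop = 50/200000 s = 0.2500 ms; subtotal = 0.6500 ms
Link 2: t_trans = 8000/(10*10^6) s = 0.8000 ms; t_prop = 100/200000 s = 0.5000 ms; subtotal = 1.3000 ms
End-to-end = 0.6500 + 1.3000 = 1.9500 ms -> 1.950 ms (3 dp)

1.950


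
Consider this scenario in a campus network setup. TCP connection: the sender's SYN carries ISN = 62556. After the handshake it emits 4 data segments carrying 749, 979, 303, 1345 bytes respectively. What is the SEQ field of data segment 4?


The SYN occupies sequence number ISN = 62556, so the first data byte is ISN + 1 = 62557.
SEQ of data segment i = (ISN + 1) + sum of payload sizes of segments 1..i-1.
Segment 1: SEQ = 62557, payload = 749 bytes
Segment 2: SEQ = 63306, payload = 979 bytes
Segment 3: SEQ = 64285, payload = 303 bytes
Segment 4: SEQ = 64588, payload = 1345 bytes
SEQ of segment 4 = 62557 + 749 + 979 + 303 = 64588

64588


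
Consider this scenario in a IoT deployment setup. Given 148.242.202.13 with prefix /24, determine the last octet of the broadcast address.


Given: IP = 148.242.202.13, prefix = /24
Host bits = 32 - 24 = 8
Network last octet = 13 AND mask = 0
Host part size = 2^8 - 1 = 255
Broadcast last octet = 0 OR 255 = 255

255


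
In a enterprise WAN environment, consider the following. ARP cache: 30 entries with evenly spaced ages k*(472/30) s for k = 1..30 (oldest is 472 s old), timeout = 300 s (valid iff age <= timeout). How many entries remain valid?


Ages are k * 472/30 s for k = 1..30 (spacing = 15.7333 s).
Entry k is valid iff k * 472/30 <= 300 iff k <= 30 * 300 / 472 = 19.0678
n_valid = floor(19.0678) = 19
(n_stale = 30 - 19 = 11)

19


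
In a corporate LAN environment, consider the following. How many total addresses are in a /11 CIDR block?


Given: CIDR prefix /11
Host bits = 32 - 11 = 21
Total addresses = 2^21 = 2097152

2097152


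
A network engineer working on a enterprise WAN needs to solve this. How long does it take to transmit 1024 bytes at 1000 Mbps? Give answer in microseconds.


Given: packet = 1024 bytes, bandwidth = 1000 Mbps
Packet in bits = 1024 * 8 = 8192 bits
Bandwidth = 1000 * 10^6 = 1000000000 bps
Time = 8192 / 1000000000 seconds
Time in us = 8192 * 10^6 / 1000000000 = 8.192

8.192


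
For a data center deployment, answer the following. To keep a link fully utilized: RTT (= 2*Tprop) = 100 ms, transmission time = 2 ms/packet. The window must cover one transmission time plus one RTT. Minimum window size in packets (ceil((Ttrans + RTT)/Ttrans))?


Given: Ttrans = 2 ms, RTT = 100 ms (= 2 * Tprop, Tprop = 50 ms)
Time until first ACK returns = Ttrans + RTT = 2 + 100 = 102 ms
Need W * Ttrans >= Ttrans + RTT  ->  W >= (Ttrans + RTT) / Ttrans
(Ttrans + RTT) / Ttrans = 102 / 2 = 51
W_min = ceil(51) = 51

51


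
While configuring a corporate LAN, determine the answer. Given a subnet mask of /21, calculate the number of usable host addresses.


Given: subnet mask /21
Host bits = 32 - 21 = 11
Total addresses = 2^11 = 2048
Usable hosts = 2048 - 2 (network + broadcast) = 2046

2046


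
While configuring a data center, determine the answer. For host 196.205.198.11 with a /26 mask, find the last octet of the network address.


Given: IP = 196.205.198.11, prefix = /26
Subnet mask = 255.255.255.192
Last octet of IP: 11
Last octet of mask: 192
Network last octet = 11 AND 192 = 0

0


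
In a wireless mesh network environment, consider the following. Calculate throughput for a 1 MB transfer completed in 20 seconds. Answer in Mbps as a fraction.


Given: file = 1 MB, time = 20 s
File in Mb = 1 * 8 = 8 Mb
Throughput = 8 / 20 Mbps
Throughput = 2/5 Mbps

2/5


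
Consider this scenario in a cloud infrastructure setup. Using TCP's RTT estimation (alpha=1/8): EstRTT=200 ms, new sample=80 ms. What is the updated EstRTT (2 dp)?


Given: EstRTT = 200 ms, SampleRTT = 80 ms, alpha = 1/8
New EstRTT = (1 - alpha) * EstRTT + alpha * SampleRTT
(7/8) * 200 = 175
(1/8) * 80 = 10
New EstRTT = 175 + 10 = 185 ms -> 185.00 ms (2 dp)

185.00


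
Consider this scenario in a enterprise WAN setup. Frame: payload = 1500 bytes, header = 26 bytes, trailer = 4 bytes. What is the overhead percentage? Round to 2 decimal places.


Given: payload = 1500 B, header = 26 B, trailer = 4 B
Overhead bytes = header + trailer = 26 + 4 = 30
Total frame = payload + overhead = 1500 + 30 = 1530
Overhead % = 30 / 1530 * 100 = 1.9608% -> 1.96% (2 dp)

1.96


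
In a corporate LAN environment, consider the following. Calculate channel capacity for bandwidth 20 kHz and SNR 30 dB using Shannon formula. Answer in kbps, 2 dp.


Given: B = 20 kHz, SNR = 30 dB
SNR linear = 10^(30/10) = 1000
1 + SNR = 1001
log2(1001) = 9.9672262588
C = 20 * 1000 * 9.9672262588 = 199344.5252 bps
C = 199.344525 kbps -> 199.34 kbps (2 dp)

199.34


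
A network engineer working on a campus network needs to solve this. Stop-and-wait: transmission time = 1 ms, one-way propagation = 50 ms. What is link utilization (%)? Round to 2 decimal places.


Given: Ttrans = 1 ms, Tprop = 50 ms
RTT = 2 * Tprop = 2 * 50 = 100 ms
U = Ttrans / (Ttrans + RTT)
U = 1 / (1 + 100)
U = 1 / 101 = 0.009901
U% = 0.99%

0.99


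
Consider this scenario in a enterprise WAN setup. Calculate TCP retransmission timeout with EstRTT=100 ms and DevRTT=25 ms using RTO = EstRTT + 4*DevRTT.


Given: EstRTT = 100 ms, DevRTT = 25 ms
Timeout = EstRTT + 4 * DevRTT
4 * DevRTT = 4 * 25 = 100
Timeout = 100 + 100 = 200 ms

200


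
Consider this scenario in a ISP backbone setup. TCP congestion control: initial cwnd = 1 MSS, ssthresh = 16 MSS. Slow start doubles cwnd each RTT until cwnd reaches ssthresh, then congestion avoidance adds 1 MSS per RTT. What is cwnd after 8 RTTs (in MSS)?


RTT 0: cwnd = 1 MSS (initial)
RTT 1: cwnd = 2 MSS (slow start, doubled)
RTT 2: cwnd = 4 MSS (slow start, doubled)
RTT 3: cwnd = 8 MSS (slow start, doubled)
RTT 4: cwnd = 16 MSS (slow start, doubled)
RTT 5: cwnd = 17 MSS (congestion avoidance, +1)
RTT 6: cwnd = 18 MSS (congestion avoidance, +1)
RTT 7: cwnd = 19 MSS (congestion avoidance, +1)
RTT 8: cwnd = 20 MSS (congestion avoidance, +1)

20


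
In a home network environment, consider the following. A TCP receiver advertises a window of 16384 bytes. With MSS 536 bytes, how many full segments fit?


Given: RWND = 16384 bytes, MSS = 536 bytes
Full segments = floor(RWND / MSS)
Full segments = floor(16384 / 536)
Full segments = floor(30.5672) = 30

30


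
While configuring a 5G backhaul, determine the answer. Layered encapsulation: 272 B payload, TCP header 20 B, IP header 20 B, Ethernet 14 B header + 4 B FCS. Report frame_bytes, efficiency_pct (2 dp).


TCP segment = 272 + 20 = 292 B
IP packet = 292 + 20 = 312 B
Ethernet frame = 312 + 14 + 4 = 330 B
Efficiency = app / frame = 272 / 330 = 0.824242 = 82.4242% -> 82.42% (2 dp)

330, 82.42


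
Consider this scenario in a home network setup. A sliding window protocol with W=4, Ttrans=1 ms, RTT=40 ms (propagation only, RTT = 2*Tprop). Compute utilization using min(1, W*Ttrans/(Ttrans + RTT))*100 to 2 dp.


Given: W = 4, Ttrans = 1 ms, RTT = 40 ms (= 2 * Tprop, Tprop = 20 ms)
Cycle time = Ttrans + RTT = 1 + 40 = 41 ms (first packet sent until its ACK returns)
W * Ttrans = 4 * 1 = 4 ms of sending per cycle
W * Ttrans / (Ttrans + RTT) = 4 / 41 = 0.097561
U = min(1, 0.097561) = 0.097561
U% = 9.76%

9.76


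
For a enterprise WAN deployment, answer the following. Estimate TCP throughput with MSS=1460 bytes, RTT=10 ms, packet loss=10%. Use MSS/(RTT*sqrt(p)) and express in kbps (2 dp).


Given: MSS = 1460 bytes, RTT = 10 ms, loss = 10%
RTT in seconds = 10 / 1000 = 0.01
Loss rate = 10% = 0.1
sqrt(loss) = sqrt(0.1) = 0.316227766017
Throughput (bytes/s) = 1460 / (0.01 * 0.316227766017) = 461692.5384
Throughput (kbps) = 461692.5384 * 8 / 1000 = 3693.540307 -> 3693.54 kbps (2 dp)

3693.54


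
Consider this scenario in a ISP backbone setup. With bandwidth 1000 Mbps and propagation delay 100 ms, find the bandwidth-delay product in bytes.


Given: bandwidth = 1000 Mbps, delay = 100 ms
BDP in bits = 1000 * 10^6 * 100 / 1000
BDP in bits = 100000000
BDP in bytes = 100000000 / 8 = 12500000

12500000


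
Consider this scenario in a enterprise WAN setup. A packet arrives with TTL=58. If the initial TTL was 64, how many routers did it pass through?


Given: initial TTL = 64, received TTL = 58
Hops = initial TTL - received TTL
Hops = 64 - 58 = 6

6


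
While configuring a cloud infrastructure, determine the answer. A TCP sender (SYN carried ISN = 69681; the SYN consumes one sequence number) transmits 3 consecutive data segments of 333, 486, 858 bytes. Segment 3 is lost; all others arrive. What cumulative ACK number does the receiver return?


SYN uses sequence number 69681; first data byte = ISN + 1 = 69682.
Segment 1: SEQ = 69682, len = 333 B, covers [69682, 70014]
Segment 2: SEQ = 70015, len = 486 B, covers [70015, 70500]
Segment 3: SEQ = 70501, len = 858 B, covers [70501, 71358] [LOST]
In-order data received: bytes [69682, 70500] (segments 1..2).
Segment 3 missing -> gap begins at byte 70501.
Cumulative ACK = next expected in-order byte = 69682 + 333 + 486 = 70501

70501


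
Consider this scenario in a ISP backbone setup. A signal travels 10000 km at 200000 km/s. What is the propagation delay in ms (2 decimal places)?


Given: distance = 10000 km, speed = 200000 km/s
Delay = distance / speed = 10000 / 200000 seconds
Delay in ms = 10000 * 1000 / 200000
Delay = 50.0000 ms
Rounded to 2 dp = 50.00 ms

50.00


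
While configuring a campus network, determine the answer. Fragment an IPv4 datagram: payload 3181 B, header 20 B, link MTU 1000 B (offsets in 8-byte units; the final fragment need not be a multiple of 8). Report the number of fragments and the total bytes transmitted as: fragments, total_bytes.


Max data per non-final fragment = floor((MTU - header)/8)*8 = floor((1000 - 20)/8)*8 = floor(980/8)*8 = 976 B
Final fragment needs no 8-byte alignment: it can carry up to MTU - header = 980 B
Non-final fragments needed = ceil((payload - 980) / 976) = ceil(2201/976) = ceil(2.2551) = 3
Number of fragments = 3 + 1 = 4
Fragment sizes (data): 3 * 976 B + 253 B (last, 253 <= 980 OK)
Total bytes sent = payload + n_frags * header = 3181 + 4*20 = 3181 + 80 = 3261 B

4, 3261


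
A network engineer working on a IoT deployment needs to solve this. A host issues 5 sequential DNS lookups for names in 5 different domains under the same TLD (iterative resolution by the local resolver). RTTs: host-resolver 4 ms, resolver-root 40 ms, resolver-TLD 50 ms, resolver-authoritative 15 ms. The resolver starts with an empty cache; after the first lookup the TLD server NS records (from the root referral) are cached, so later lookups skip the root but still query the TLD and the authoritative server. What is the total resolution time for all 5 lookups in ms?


Lookup 1 (cold cache): local + root + TLD + auth = 4 + 40 + 50 + 15 = 109 ms
Lookups 2..5 (TLD NS cached -> skip root; new domain -> still ask TLD and auth): local + TLD + auth = 4 + 50 + 15 = 69 ms each
Remaining 4 lookups: 4 * 69 = 276 ms
Total = 109 + 276 = 385 ms

385


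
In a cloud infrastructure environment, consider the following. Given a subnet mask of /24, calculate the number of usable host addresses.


Given: subnet mask /24
Host bits = 32 - 24 = 8
Total addresses = 2^8 = 256
Usable hosts = 256 - 2 (network + broadcast) = 254

254


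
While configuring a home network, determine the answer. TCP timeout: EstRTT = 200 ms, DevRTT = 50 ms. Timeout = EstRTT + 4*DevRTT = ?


Given: EstRTT = 200 ms, DevRTT = 50 ms
Timeout = EstRTT + 4 * DevRTT
4 * DevRTT = 4 * 50 = 200
Timeout = 200 + 200 = 400 ms

400


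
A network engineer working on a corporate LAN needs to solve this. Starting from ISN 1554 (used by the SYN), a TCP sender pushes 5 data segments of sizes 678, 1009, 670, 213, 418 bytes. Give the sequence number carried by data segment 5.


The SYN occupies sequence number ISN = 1554, so the first data byte is ISN + 1 = 1555.
SEQ of data segment i = (ISN + 1) + sum of payload sizes of segments 1..i-1.
Segment 1: SEQ = 1555, payload = 678 bytes
Segment 2: SEQ = 2233, payload = 1009 bytes
Segment 3: SEQ = 3242, payload = 670 bytes
Segment 4: SEQ = 3912, payload = 213 bytes
Segment 5: SEQ = 4125, payload = 418 bytes
SEQ of segment 5 = 1555 + 678 + 1009 + 670 + 213 = 4125

4125


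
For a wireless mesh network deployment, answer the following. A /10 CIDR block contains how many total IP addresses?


Given: CIDR prefix /10
Host bits = 32 - 10 = 22
Total addresses = 2^22 = 4194304

4194304


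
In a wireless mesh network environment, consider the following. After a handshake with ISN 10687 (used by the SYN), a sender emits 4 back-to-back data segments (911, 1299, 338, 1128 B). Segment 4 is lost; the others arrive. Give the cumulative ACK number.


SYN uses sequence number 10687; first data byte = ISN + 1 = 10688.
Segment 1: SEQ = 10688, len = 911 B, covers [10688, 11598]
Segment 2: SEQ = 11599, len = 1299 B, covers [11599, 12897]
Segment 3: SEQ = 12898, len = 338 B, covers [12898, 13235]
Segment 4: SEQ = 13236, len = 1128 B, covers [13236, 14363] [LOST]
In-order data received: bytes [10688, 13235] (segments 1..3).
Segment 4 missing -> gap begins at byte 13236.
Cumulative ACK = next expected in-order byte = 10688 + 911 + 1299 + 338 = 13236

13236


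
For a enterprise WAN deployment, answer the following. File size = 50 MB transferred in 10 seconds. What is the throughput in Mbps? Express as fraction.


Given: file = 50 MB, time = 10 s
File in Mb = 50 * 8 = 400 Mb
Throughput = 400 / 10 Mbps
Throughput = 40 Mbps

40


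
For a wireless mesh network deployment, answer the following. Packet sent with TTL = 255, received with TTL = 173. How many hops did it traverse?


Given: initial TTL = 255, received TTL = 173
Hops = initial TTL - received TTL
Hops = 255 - 173 = 82

82


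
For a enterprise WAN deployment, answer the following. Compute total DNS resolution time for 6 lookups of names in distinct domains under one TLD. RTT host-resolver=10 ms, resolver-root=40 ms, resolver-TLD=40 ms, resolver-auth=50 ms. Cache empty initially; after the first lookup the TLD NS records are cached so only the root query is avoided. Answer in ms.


Lookup 1 (cold cache): local + root + TLD + auth = 10 + 40 + 40 + 50 = 140 ms
Lookups 2..6 (TLD NS cached -> skip root; new domain -> still ask TLD and auth): local + TLD + auth = 10 + 40 + 50 = 100 ms each
Remaining 5 lookups: 5 * 100 = 500 ms
Total = 140 + 500 = 640 ms

640


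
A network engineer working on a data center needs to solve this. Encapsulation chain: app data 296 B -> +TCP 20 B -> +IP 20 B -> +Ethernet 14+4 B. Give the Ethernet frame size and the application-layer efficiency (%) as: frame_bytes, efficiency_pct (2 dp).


TCP segment = 296 + 20 = 316 B
IP packet = 316 + 20 = 336 B
Ethernet frame = 336 + 14 + 4 = 354 B
Efficiency = app / frame = 296 / 354 = 0.836158 = 83.6158% -> 83.62% (2 dp)

354, 83.62


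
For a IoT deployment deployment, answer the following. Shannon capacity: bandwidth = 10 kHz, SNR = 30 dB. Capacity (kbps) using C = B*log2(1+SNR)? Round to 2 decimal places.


Given: B = 10 kHz, SNR = 30 dB
SNR linear = 10^(30/10) = 1000
1 + SNR = 1001
log2(1001) = 9.9672262588
C = 10 * 1000 * 9.9672262588 = 99672.2626 bps
C = 99.672263 kbps -> 99.67 kbps (2 dp)

99.67


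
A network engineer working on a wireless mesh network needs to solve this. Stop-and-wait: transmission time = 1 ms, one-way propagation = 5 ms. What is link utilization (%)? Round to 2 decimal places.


Given: Ttrans = 1 ms, Tprop = 5 ms
RTT = 2 * Tprop = 2 * 5 = 10 ms
U = Ttrans / (Ttrans + RTT)
U = 1 / (1 + 10)
U = 1 / 11 = 0.090909
U% = 9.09%

9.09


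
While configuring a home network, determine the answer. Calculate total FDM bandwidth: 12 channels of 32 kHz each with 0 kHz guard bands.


Given: 12 channels, 32 kHz each, guard = 0 kHz
Channel bandwidth = 12 * 32 = 384 kHz
Guard bands = 11 gaps * 0 kHz = 0 kHz
Total = 384 + 0 = 384 kHz

384


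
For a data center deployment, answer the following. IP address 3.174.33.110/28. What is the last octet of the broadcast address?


Given: IP = 3.174.33.110, prefix = /28
Host bits = 32 - 28 = 4
Network last octet = 110 AND mask = 96
Host part size = 2^4 - 1 = 15
Broadcast last octet = 96 OR 15 = 111

111


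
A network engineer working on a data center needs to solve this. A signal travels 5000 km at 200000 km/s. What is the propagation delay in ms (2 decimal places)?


Given: distance = 5000 km, speed = 200000 km/s
Delay = distance / speed = 5000 / 200000 seconds
Delay in ms = 5000 * 1000 / 200000
Delay = 25.0000 ms
Rounded to 2 dp = 25.00 ms

25.00


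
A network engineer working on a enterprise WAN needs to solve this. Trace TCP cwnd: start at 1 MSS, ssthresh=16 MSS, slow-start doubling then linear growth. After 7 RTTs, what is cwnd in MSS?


RTT 0: cwnd = 1 MSS (initial)
RTT 1: cwnd = 2 MSS (slow start, doubled)
RTT 2: cwnd = 4 MSS (slow start, doubled)
RTT 3: cwnd = 8 MSS (slow start, doubled)
RTT 4: cwnd = 16 MSS (slow start, doubled)
RTT 5: cwnd = 17 MSS (congestion avoidance, +1)
RTT 6: cwnd = 18 MSS (congestion avoidance, +1)
RTT 7: cwnd = 19 MSS (congestion avoidance, +1)

19


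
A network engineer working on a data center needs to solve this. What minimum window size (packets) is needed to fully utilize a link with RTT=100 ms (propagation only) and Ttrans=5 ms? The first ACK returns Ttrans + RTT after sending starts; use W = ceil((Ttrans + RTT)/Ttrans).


Given: Ttrans = 5 ms, RTT = 100 ms (= 2 * Tprop, Tprop = 50 ms)
Time until first ACK returns = Ttrans + RTT = 5 + 100 = 105 ms
Need W * Ttrans >= Ttrans + RTT  ->  W >= (Ttrans + RTT) / Ttrans
(Ttrans + RTT) / Ttrans = 105 / 5 = 21
W_min = ceil(21) = 21

21


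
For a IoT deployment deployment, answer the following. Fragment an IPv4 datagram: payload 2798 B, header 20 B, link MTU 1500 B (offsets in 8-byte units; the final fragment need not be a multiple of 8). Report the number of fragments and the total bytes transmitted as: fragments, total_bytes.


Max data per non-final fragment = floor((MTU - header)/8)*8 = floor((1500 - 20)/8)*8 = floor(1480/8)*8 = 1480 B
Final fragment needs no 8-byte alignment: it can carry up to MTU - header = 1480 B
Non-final fragments needed = ceil((payload - 1480) / 1480) = ceil(1318/1480) = ceil(0.8905) = 1
Number of fragments = 1 + 1 = 2
Fragment sizes (data): 1 * 1480 B + 1318 B (last, 1318 <= 1480 OK)
Total bytes sent = payload + n_frags * header = 2798 + 2*20 = 2798 + 40 = 2838 B

2, 2838


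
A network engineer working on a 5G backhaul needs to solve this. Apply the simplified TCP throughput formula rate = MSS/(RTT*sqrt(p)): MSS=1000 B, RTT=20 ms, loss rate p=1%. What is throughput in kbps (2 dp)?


Given: MSS = 1000 bytes, RTT = 20 ms, loss = 1%
RTT in seconds = 20 / 1000 = 0.02
Loss rate = 1% = 0.01
sqrt(loss) = sqrt(0.01) = 0.1
Throughput (bytes/s) = 1000 / (0.02 * 0.1) = 500000.0000
Throughput (kbps) = 500000.0000 * 8 / 1000 = 4000.000000 -> 4000.00 kbps (2 dp)

4000.00


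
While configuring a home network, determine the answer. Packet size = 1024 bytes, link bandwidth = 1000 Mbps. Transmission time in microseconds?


Given: packet = 1024 bytes, bandwidth = 1000 Mbps
Packet in bits = 1024 * 8 = 8192 bits
Bandwidth = 1000 * 10^6 = 1000000000 bps
Time = 8192 / 1000000000 seconds
Time in us = 8192 * 10^6 / 1000000000 = 8.192

8.192


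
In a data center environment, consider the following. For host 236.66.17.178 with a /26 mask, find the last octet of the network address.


Given: IP = 236.66.17.178, prefix = /26
Subnet mask = 255.255.255.192
Last octet of IP: 178
Last octet of mask: 192
Network last octet = 178 AND 192 = 128

128


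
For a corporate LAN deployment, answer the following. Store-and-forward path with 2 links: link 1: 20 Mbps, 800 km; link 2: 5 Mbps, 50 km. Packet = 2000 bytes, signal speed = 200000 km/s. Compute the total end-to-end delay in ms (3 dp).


Packet = 2000 bytes = 16000 bits. Store-and-forward: sum (t_trans + t_prop) per link.
Link 1: t_trans = 16000/(20*10^6) s = 0.8000 ms; t_prop = 800/200000 s = 4.0000 ms; subtotal = 4.8000 ms
Link 2: t_trans = 16000/(5*10^6) s = 3.2000 ms; t_prop = 50/200000 s = 0.2500 ms; subtotal = 3.4500 ms
End-to-end = 4.8000 + 3.4500 = 8.2500 ms -> 8.250 ms (3 dp)

8.250


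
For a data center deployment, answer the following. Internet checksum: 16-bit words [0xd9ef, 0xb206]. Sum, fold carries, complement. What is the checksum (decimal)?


Given words: [0xd9ef, 0xb206]
Step 1: Sum all words
Raw sum = 55791 + 45574 = 101365
Step 2: Fold carry: (35829 + 1) = 35830
One's complement = ~35830 & 0xFFFF = 29705

29705


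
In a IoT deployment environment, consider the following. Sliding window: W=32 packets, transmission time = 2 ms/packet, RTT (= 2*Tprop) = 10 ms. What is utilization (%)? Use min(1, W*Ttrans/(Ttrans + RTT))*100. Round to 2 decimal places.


Given: W = 32, Ttrans = 2 ms, RTT = 10 ms (= 2 * Tprop, Tprop = 5 ms)
Cycle time = Ttrans + RTT = 2 + 10 = 12 ms (first packet sent until its ACK returns)
W * Ttrans = 32 * 2 = 64 ms of sending per cycle
W * Ttrans / (Ttrans + RTT) = 64 / 12 = 5.333333
U = min(1, 5.333333) = 1.000000
U% = 100.00%

100.00


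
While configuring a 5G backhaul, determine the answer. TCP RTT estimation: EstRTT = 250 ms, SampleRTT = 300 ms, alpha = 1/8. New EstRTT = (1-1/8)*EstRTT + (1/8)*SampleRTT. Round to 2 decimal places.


Given: EstRTT = 250 ms, SampleRTT = 300 ms, alpha = 1/8
New EstRTT = (1 - alpha) * EstRTT + alpha * SampleRTT
(7/8) * 250 = 218.75
(1/8) * 300 = 37.5
New EstRTT = 218.75 + 37.5 = 256.25 ms -> 256.25 ms (2 dp)

256.25


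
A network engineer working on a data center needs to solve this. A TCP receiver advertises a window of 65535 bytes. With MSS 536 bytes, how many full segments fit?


Given: RWND = 65535 bytes, MSS = 536 bytes
Full segments = floor(RWND / MSS)
Full segments = floor(65535 / 536)
Full segments = floor(122.2668) = 122

122


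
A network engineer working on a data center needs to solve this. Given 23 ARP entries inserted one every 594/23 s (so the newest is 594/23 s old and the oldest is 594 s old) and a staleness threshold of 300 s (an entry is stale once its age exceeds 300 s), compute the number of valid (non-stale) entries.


Ages are k * 594/23 s for k = 1..23 (spacing = 25.8261 s).
Entry k is valid iff k * 594/23 <= 300 iff k <= 23 * 300 / 594 = 11.6162
n_valid = floor(11.6162) = 11
(n_stale = 23 - 11 = 12)

11


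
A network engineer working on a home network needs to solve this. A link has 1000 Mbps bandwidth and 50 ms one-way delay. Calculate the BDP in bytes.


Given: bandwidth = 1000 Mbps, delay = 50 ms
BDP in bits = 1000 * 10^6 * 50 / 1000
BDP in bits = 50000000
BDP in bytes = 50000000 / 8 = 6250000

6250000


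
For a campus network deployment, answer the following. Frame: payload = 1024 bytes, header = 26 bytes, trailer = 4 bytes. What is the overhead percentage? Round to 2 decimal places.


Given: payload = 1024 B, header = 26 B, trailer = 4 B
Overhead bytes = header + trailer = 26 + 4 = 30
Total frame = payload + overhead = 1024 + 30 = 1054
Overhead % = 30 / 1054 * 100 = 2.8463% -> 2.85% (2 dp)

2.85


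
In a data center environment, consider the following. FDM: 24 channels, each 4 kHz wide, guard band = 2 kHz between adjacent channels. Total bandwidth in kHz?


Given: 24 channels, 4 kHz each, guard = 2 kHz
Channel bandwidth = 24 * 4 = 96 kHz
Guard bands = 23 gaps * 2 kHz = 46 kHz
Total = 96 + 46 = 142 kHz

142


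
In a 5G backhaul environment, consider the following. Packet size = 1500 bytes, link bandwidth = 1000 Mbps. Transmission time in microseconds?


Given: packet = 1500 bytes, bandwidth = 1000 Mbps
Packet in bits = 1500 * 8 = 12000 bits
Bandwidth = 1000 * 10^6 = 1000000000 bps
Time = 12000 / 1000000000 seconds
Time in us = 12000 * 10^6 / 1000000000 = 12

12


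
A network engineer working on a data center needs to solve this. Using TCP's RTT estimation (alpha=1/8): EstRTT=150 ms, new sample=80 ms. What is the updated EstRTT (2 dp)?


Given: EstRTT = 150 ms, SampleRTT = 80 ms, alpha = 1/8
New EstRTT = (1 - alpha) * EstRTT + alpha * SampleRTT
(7/8) * 150 = 131.25
(1/8) * 80 = 10
New EstRTT = 131.25 + 10 = 141.25 ms -> 141.25 ms (2 dp)

141.25


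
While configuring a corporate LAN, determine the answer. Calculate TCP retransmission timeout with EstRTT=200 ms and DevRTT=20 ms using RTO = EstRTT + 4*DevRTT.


Given: EstRTT = 200 ms, DevRTT = 20 ms
Timeout = EstRTT + 4 * DevRTT
4 * DevRTT = 4 * 20 = 80
Timeout = 200 + 80 = 280 ms

280


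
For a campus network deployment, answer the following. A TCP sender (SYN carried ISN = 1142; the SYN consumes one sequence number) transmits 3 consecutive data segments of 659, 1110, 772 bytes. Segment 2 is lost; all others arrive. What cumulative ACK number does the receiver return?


SYN uses sequence number 1142; first data byte = ISN + 1 = 1143.
Segment 1: SEQ = 1143, len = 659 B, covers [1143, 1801]
Segment 2: SEQ = 1802, len = 1110 B, covers [1802, 2911] [LOST]
Segment 3: SEQ = 2912, len = 772 B, covers [2912, 3683]
In-order data received: bytes [1143, 1801] (segments 1..1).
Segment 2 missing -> gap begins at byte 1802; later segments buffered out of order.
Cumulative ACK = next expected in-order byte = 1143 + 659 = 1802

1802


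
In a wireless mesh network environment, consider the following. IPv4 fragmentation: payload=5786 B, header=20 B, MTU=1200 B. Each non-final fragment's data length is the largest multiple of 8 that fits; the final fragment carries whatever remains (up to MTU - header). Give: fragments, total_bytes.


Max data per non-final fragment = floor((MTU - header)/8)*8 = floor((1200 - 20)/8)*8 = floor(1180/8)*8 = 1176 B
Final fragment needs no 8-byte alignment: it can carry up to MTU - header = 1180 B
Non-final fragments needed = ceil((payload - 1180) / 1176) = ceil(4606/1176) = ceil(3.9167) = 4
Number of fragments = 4 + 1 = 5
Fragment sizes (data): 4 * 1176 B + 1082 B (last, 1082 <= 1180 OK)
Total bytes sent = payload + n_frags * header = 5786 + 5*20 = 5786 + 100 = 5886 B

5, 5886
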